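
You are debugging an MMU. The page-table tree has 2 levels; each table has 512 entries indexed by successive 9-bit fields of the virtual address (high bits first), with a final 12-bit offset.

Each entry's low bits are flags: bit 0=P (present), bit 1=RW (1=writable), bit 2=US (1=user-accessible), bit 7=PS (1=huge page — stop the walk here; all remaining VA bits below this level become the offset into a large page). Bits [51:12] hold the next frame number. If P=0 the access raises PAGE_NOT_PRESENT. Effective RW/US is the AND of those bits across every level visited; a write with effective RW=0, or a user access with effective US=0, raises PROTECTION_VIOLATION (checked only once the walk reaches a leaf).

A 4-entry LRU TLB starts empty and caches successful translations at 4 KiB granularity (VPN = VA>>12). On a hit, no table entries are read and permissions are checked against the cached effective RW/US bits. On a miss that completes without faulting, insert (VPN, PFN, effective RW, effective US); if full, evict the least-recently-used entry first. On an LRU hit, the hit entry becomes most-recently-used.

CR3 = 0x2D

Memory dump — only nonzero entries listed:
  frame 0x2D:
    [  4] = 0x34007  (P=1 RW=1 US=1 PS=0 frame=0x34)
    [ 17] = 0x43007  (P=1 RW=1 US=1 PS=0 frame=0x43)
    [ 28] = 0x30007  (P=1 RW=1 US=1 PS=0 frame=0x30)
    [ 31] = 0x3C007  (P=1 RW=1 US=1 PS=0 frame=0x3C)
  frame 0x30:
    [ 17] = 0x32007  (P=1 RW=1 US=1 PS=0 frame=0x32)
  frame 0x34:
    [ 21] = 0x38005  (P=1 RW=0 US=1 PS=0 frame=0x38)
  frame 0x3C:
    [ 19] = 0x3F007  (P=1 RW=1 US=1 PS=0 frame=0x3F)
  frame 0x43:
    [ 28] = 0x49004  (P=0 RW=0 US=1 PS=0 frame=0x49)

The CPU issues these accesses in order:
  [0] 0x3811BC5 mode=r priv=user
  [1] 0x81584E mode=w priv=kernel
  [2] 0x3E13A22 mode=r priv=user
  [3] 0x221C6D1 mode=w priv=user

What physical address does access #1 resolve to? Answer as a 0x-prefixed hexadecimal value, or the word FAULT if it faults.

Per-access translation:
#0 VA=0x3811BC5 (r,user):
  [0] read 0x2D idx=28: raw=0x30007 flags P=1 W=1 U=1 S=0
  [1] read 0x30 idx=17: raw=0x32007 flags P=1 W=1 U=1 S=0
  → PA=0x32BC5  (2 entries read)
#1 VA=0x81584E (w,kernel):
  [0] read 0x2D idx=4: raw=0x34007 flags P=1 W=1 U=1 S=0
  [1] read 0x34 idx=21: raw=0x38005 flags P=1 W=0 U=1 S=0
  ✗ PROTECTION_VIOLATION  [2 reads]
#2 VA=0x3E13A22 (r,user):
  [0] read 0x2D idx=31: raw=0x3C007 flags P=1 W=1 U=1 S=0
  [1] read 0x3C idx=19: raw=0x3F007 flags P=1 W=1 U=1 S=0
  → PA=0x3FA22  (2 entries read)
#3 VA=0x221C6D1 (w,user):
  [0] read 0x2D idx=17: raw=0x43007 flags P=1 W=1 U=1 S=0
  [1] read 0x43 idx=28: raw=0x49004 flags P=0 W=0 U=1 S=0
  ✗ PAGE_NOT_PRESENT  [2 reads]

Access #1 PA: FAULT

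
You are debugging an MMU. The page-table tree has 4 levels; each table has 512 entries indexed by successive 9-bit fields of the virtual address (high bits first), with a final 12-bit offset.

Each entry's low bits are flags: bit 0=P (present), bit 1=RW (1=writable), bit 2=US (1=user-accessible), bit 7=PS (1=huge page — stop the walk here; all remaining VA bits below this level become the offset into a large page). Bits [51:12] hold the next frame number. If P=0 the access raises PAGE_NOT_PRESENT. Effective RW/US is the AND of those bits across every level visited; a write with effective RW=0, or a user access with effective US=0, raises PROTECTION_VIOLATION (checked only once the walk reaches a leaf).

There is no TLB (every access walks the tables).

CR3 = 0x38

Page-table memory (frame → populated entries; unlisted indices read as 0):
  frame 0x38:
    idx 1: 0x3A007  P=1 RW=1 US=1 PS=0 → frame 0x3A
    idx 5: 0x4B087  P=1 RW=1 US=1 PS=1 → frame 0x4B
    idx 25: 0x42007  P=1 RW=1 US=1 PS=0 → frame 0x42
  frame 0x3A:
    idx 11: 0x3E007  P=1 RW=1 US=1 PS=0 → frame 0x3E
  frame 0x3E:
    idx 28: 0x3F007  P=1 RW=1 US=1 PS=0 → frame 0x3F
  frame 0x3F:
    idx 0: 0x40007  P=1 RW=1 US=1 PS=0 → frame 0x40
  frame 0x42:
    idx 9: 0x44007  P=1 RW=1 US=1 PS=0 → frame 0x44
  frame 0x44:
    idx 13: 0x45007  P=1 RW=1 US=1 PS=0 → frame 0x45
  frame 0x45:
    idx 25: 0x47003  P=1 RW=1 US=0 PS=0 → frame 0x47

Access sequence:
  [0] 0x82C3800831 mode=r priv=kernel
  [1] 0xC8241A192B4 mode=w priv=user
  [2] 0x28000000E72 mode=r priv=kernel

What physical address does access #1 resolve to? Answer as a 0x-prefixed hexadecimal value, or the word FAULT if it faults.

Per-access translation:
#0 VA=0x82C3800831 (r,kernel):
  lvl0: tbl 0x38, slot 1 ⇒ 0x3A007 (P1/RW1/US1/PS0)
  lvl1: tbl 0x3A, slot 11 ⇒ 0x3E007 (P1/RW1/US1/PS0)
  lvl2: tbl 0x3E, slot 28 ⇒ 0x3F007 (P1/RW1/US1/PS0)
  lvl3: tbl 0x3F, slot 0 ⇒ 0x40007 (P1/RW1/US1/PS0)
  → PA=0x40831  (4 entries read)
#1 VA=0xC8241A192B4 (w,user):
  lvl0: tbl 0x38, slot 25 ⇒ 0x42007 (P1/RW1/US1/PS0)
  lvl1: tbl 0x42, slot 9 ⇒ 0x44007 (P1/RW1/US1/PS0)
  lvl2: tbl 0x44, slot 13 ⇒ 0x45007 (P1/RW1/US1/PS0)
  lvl3: tbl 0x45, slot 25 ⇒ 0x47003 (P1/RW1/US0/PS0)
  → PROTECTION_VIOLATION  (4 entries read)
#2 VA=0x28000000E72 (r,kernel):
  lvl0: tbl 0x38, slot 5 ⇒ 0x4B087 (P1/RW1/US1/PS1)
  → PA=0x4BE72 (huge @L0)  (1 entries read)

Access #1 PA: FAULT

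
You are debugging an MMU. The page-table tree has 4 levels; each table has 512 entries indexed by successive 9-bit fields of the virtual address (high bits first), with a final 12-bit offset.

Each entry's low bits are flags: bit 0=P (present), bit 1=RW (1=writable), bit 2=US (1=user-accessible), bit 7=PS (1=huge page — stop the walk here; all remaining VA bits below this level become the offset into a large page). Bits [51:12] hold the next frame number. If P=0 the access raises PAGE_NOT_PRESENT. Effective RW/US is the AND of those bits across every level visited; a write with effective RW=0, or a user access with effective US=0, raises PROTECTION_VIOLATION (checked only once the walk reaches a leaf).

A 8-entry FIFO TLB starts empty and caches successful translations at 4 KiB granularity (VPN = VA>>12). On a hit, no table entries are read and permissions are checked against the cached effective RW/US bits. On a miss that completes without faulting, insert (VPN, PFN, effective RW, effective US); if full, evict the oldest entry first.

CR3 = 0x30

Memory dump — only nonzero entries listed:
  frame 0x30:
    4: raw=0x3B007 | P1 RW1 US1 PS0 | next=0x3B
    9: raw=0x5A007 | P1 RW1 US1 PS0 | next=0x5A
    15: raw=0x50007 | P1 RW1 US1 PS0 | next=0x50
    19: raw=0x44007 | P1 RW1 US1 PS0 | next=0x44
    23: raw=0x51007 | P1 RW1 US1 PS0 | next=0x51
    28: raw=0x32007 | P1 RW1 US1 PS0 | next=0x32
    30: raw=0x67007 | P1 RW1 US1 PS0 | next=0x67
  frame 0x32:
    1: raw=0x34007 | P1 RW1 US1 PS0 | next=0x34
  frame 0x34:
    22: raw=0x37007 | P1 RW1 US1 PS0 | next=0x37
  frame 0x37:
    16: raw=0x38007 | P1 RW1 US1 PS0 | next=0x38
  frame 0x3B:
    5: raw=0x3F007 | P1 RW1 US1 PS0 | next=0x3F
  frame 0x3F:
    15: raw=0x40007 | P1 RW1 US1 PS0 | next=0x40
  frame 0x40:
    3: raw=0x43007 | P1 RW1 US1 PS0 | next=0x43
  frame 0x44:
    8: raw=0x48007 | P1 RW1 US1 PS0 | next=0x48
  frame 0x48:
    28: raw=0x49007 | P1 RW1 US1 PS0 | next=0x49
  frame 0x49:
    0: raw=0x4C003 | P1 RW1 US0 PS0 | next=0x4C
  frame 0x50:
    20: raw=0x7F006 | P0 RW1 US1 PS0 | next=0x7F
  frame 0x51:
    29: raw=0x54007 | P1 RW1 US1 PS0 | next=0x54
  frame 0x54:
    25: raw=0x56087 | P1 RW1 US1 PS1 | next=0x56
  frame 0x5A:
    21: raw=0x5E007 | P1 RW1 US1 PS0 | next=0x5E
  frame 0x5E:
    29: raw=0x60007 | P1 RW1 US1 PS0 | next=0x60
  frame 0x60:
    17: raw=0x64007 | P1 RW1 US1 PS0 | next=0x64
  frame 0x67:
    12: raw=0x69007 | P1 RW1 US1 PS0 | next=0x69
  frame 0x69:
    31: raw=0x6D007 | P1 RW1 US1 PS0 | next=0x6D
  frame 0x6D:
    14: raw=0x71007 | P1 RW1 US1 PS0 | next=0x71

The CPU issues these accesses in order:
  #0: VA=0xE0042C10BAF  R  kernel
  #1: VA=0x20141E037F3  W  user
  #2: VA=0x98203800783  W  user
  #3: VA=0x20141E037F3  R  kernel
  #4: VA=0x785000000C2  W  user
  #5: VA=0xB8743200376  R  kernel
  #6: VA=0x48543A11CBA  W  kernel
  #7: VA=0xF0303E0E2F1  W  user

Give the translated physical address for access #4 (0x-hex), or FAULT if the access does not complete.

Per-access translation:
#0 VA=0xE0042C10BAF (r,kernel):
  [0] read 0x30 idx=28: raw=0x32007 flags P=1 W=1 U=1 S=0
  [1] read 0x32 idx=1: raw=0x34007 flags P=1 W=1 U=1 S=0
  [2] read 0x34 idx=22: raw=0x37007 flags P=1 W=1 U=1 S=0
  [3] read 0x37 idx=16: raw=0x38007 flags P=1 W=1 U=1 S=0
  ⇒ phys 0x38BAF  [4 reads]
#1 VA=0x20141E037F3 (w,user):
  [0] read 0x30 idx=4: raw=0x3B007 flags P=1 W=1 U=1 S=0
  [1] read 0x3B idx=5: raw=0x3F007 flags P=1 W=1 U=1 S=0
  [2] read 0x3F idx=15: raw=0x40007 flags P=1 W=1 U=1 S=0
  [3] read 0x40 idx=3: raw=0x43007 flags P=1 W=1 U=1 S=0
  ⇒ phys 0x437F3  [4 reads]
#2 VA=0x98203800783 (w,user):
  [0] read 0x30 idx=19: raw=0x44007 flags P=1 W=1 U=1 S=0
  [1] read 0x44 idx=8: raw=0x48007 flags P=1 W=1 U=1 S=0
  [2] read 0x48 idx=28: raw=0x49007 flags P=1 W=1 U=1 S=0
  [3] read 0x49 idx=0: raw=0x4C003 flags P=1 W=1 U=0 S=0
  ✗ PROTECTION_VIOLATION  [4 reads]
#3 VA=0x20141E037F3 (r,kernel):
  TLB hit vpn=0x20141E03 → PA=0x437F3
#4 VA=0x785000000C2 (w,user):
  [0] read 0x30 idx=15: raw=0x50007 flags P=1 W=1 U=1 S=0
  [1] read 0x50 idx=20: raw=0x7F006 flags P=0 W=1 U=1 S=0
  ✗ PAGE_NOT_PRESENT  [2 reads]
#5 VA=0xB8743200376 (r,kernel):
  [0] read 0x30 idx=23: raw=0x51007 flags P=1 W=1 U=1 S=0
  [1] read 0x51 idx=29: raw=0x54007 flags P=1 W=1 U=1 S=0
  [2] read 0x54 idx=25: raw=0x56087 flags P=1 W=1 U=1 S=1
  ⇒ phys 0x56376 (huge @L2)  [3 reads]
#6 VA=0x48543A11CBA (w,kernel):
  [0] read 0x30 idx=9: raw=0x5A007 flags P=1 W=1 U=1 S=0
  [1] read 0x5A idx=21: raw=0x5E007 flags P=1 W=1 U=1 S=0
  [2] read 0x5E idx=29: raw=0x60007 flags P=1 W=1 U=1 S=0
  [3] read 0x60 idx=17: raw=0x64007 flags P=1 W=1 U=1 S=0
  ⇒ phys 0x64CBA  [4 reads]
#7 VA=0xF0303E0E2F1 (w,user):
  [0] read 0x30 idx=30: raw=0x67007 flags P=1 W=1 U=1 S=0
  [1] read 0x67 idx=12: raw=0x69007 flags P=1 W=1 U=1 S=0
  [2] read 0x69 idx=31: raw=0x6D007 flags P=1 W=1 U=1 S=0
  [3] read 0x6D idx=14: raw=0x71007 flags P=1 W=1 U=1 S=0
  ⇒ phys 0x712F1  [4 reads]

Access #4 PA: FAULT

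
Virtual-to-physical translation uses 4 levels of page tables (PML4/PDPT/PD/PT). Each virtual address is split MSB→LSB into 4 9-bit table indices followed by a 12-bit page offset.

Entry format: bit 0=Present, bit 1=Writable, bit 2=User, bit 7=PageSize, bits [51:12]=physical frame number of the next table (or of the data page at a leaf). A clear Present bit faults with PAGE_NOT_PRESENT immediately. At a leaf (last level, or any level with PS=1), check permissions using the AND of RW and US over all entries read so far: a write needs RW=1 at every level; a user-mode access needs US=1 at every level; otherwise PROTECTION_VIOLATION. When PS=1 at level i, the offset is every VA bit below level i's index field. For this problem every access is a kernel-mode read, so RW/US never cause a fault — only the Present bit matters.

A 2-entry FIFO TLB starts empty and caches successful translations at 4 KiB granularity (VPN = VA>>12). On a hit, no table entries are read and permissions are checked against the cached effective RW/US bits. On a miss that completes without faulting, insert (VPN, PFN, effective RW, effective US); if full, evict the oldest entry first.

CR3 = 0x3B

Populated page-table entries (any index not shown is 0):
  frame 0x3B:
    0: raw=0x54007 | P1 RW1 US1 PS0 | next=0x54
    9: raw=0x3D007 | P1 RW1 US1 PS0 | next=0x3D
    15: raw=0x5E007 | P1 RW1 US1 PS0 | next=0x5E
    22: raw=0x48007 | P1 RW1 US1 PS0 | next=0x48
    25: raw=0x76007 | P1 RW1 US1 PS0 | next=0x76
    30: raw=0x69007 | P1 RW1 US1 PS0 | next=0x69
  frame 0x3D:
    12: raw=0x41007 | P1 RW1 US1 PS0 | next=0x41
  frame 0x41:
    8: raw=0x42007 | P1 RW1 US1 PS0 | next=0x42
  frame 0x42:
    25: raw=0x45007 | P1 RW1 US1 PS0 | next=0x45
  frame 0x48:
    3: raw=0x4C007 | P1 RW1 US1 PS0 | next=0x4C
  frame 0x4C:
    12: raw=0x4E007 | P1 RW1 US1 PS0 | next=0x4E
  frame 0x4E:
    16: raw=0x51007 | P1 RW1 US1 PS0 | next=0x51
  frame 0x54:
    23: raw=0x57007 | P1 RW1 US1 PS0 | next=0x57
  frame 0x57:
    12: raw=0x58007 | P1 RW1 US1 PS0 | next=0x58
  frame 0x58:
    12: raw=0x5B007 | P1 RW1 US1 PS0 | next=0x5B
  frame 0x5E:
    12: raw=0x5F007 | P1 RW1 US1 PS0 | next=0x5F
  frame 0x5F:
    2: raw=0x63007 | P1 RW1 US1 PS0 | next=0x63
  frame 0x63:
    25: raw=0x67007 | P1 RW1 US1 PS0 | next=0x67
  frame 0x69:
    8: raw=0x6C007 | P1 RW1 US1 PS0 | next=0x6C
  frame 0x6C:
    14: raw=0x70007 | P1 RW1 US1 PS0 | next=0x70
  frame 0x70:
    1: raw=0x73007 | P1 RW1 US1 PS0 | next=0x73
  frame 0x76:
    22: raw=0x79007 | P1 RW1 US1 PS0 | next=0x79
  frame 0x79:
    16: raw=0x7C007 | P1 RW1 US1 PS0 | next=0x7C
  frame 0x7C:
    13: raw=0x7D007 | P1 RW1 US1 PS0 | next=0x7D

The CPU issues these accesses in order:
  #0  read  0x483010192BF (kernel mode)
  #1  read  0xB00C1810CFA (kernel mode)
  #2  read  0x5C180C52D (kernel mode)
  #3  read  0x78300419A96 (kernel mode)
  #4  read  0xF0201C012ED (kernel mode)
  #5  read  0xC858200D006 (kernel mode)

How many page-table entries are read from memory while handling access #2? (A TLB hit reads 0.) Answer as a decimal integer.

Per-access translation:
#0 VA=0x483010192BF (r,kernel):
  [0] read 0x3B idx=9: raw=0x3D007 flags P=1 W=1 U=1 S=0
  [1] read 0x3D idx=12: raw=0x41007 flags P=1 W=1 U=1 S=0
  [2] read 0x41 idx=8: raw=0x42007 flags P=1 W=1 U=1 S=0
  [3] read 0x42 idx=25: raw=0x45007 flags P=1 W=1 U=1 S=0
  ⇒ phys 0x452BF  [4 reads]
#1 VA=0xB00C1810CFA (r,kernel):
  [0] read 0x3B idx=22: raw=0x48007 flags P=1 W=1 U=1 S=0
  [1] read 0x48 idx=3: raw=0x4C007 flags P=1 W=1 U=1 S=0
  [2] read 0x4C idx=12: raw=0x4E007 flags P=1 W=1 U=1 S=0
  [3] read 0x4E idx=16: raw=0x51007 flags P=1 W=1 U=1 S=0
  ⇒ phys 0x51CFA  [4 reads]
#2 VA=0x5C180C52D (r,kernel):
  [0] read 0x3B idx=0: raw=0x54007 flags P=1 W=1 U=1 S=0
  [1] read 0x54 idx=23: raw=0x57007 flags P=1 W=1 U=1 S=0
  [2] read 0x57 idx=12: raw=0x58007 flags P=1 W=1 U=1 S=0
  [3] read 0x58 idx=12: raw=0x5B007 flags P=1 W=1 U=1 S=0
  ⇒ phys 0x5B52D  [4 reads]
#3 VA=0x78300419A96 (r,kernel):
  [0] read 0x3B idx=15: raw=0x5E007 flags P=1 W=1 U=1 S=0
  [1] read 0x5E idx=12: raw=0x5F007 flags P=1 W=1 U=1 S=0
  [2] read 0x5F idx=2: raw=0x63007 flags P=1 W=1 U=1 S=0
  [3] read 0x63 idx=25: raw=0x67007 flags P=1 W=1 U=1 S=0
  ⇒ phys 0x67A96  [4 reads]
#4 VA=0xF0201C012ED (r,kernel):
  [0] read 0x3B idx=30: raw=0x69007 flags P=1 W=1 U=1 S=0
  [1] read 0x69 idx=8: raw=0x6C007 flags P=1 W=1 U=1 S=0
  [2] read 0x6C idx=14: raw=0x70007 flags P=1 W=1 U=1 S=0
  [3] read 0x70 idx=1: raw=0x73007 flags P=1 W=1 U=1 S=0
  ⇒ phys 0x732ED  [4 reads]
#5 VA=0xC858200D006 (r,kernel):
  [0] read 0x3B idx=25: raw=0x76007 flags P=1 W=1 U=1 S=0
  [1] read 0x76 idx=22: raw=0x79007 flags P=1 W=1 U=1 S=0
  [2] read 0x79 idx=16: raw=0x7C007 flags P=1 W=1 U=1 S=0
  [3] read 0x7C idx=13: raw=0x7D007 flags P=1 W=1 U=1 S=0
  ⇒ phys 0x7D006  [4 reads]

Entries read for #2: 4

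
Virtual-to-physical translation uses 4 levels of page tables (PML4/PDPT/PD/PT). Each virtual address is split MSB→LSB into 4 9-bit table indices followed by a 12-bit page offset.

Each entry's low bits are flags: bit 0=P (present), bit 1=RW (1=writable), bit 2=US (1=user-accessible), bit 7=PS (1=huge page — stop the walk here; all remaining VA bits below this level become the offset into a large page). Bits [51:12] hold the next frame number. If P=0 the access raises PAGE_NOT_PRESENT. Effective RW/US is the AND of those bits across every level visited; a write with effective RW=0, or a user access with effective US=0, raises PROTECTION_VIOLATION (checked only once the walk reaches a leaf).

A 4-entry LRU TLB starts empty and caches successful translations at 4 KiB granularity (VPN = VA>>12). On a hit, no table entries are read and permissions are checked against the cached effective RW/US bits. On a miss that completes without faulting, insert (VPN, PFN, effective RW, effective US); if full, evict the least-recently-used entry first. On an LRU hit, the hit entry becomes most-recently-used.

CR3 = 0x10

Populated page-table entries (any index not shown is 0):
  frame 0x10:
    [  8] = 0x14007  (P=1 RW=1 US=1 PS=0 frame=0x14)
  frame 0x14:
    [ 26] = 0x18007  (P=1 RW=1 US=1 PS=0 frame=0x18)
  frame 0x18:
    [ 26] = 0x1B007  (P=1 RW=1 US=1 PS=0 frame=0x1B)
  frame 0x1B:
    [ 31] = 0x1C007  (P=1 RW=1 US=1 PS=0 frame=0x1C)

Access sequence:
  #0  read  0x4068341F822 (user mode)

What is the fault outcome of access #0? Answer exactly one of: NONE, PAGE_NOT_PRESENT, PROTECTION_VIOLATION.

Per-access translation:
#0 VA=0x4068341F822 (r,user):
  lvl0: tbl 0x10, slot 8 ⇒ 0x14007 (P1/RW1/US1/PS0)
  lvl1: tbl 0x14, slot 26 ⇒ 0x18007 (P1/RW1/US1/PS0)
  lvl2: tbl 0x18, slot 26 ⇒ 0x1B007 (P1/RW1/US1/PS0)
  lvl3: tbl 0x1B, slot 31 ⇒ 0x1C007 (P1/RW1/US1/PS0)
  ⇒ phys 0x1C822  [4 reads]

Access #0 fault: NONE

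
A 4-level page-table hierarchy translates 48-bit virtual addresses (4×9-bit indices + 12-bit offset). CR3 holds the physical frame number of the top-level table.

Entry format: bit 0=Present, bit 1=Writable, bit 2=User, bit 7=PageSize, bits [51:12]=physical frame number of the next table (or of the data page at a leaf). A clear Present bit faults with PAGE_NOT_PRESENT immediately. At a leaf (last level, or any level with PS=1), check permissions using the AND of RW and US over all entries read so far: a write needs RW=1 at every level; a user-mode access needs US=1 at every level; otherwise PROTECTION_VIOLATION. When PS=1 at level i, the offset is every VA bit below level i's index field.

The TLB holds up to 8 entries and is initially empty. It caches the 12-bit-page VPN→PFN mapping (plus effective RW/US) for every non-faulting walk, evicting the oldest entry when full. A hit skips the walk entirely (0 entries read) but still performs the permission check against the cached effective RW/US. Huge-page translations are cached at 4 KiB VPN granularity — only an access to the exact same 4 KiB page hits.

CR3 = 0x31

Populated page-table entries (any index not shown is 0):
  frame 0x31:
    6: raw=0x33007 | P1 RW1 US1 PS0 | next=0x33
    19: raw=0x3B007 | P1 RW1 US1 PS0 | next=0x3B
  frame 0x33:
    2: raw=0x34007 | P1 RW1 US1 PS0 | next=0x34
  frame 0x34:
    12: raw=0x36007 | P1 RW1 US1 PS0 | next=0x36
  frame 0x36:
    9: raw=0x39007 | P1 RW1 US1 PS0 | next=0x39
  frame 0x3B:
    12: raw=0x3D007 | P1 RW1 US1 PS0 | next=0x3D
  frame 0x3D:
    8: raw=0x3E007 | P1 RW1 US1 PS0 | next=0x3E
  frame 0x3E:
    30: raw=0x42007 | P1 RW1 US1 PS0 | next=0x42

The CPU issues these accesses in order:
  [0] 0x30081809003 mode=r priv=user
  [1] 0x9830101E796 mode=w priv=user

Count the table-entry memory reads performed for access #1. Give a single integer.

Trace:
#0 VA=0x30081809003 (r,user):
  lvl0: tbl 0x31, slot 6 ⇒ 0x33007 (P1/RW1/US1/PS0)
  lvl1: tbl 0x33, slot 2 ⇒ 0x34007 (P1/RW1/US1/PS0)
  lvl2: tbl 0x34, slot 12 ⇒ 0x36007 (P1/RW1/US1/PS0)
  lvl3: tbl 0x36, slot 9 ⇒ 0x39007 (P1/RW1/US1/PS0)
  → PA=0x39003  (4 entries read)
#1 VA=0x9830101E796 (w,user):
  lvl0: tbl 0x31, slot 19 ⇒ 0x3B007 (P1/RW1/US1/PS0)
  lvl1: tbl 0x3B, slot 12 ⇒ 0x3D007 (P1/RW1/US1/PS0)
  lvl2: tbl 0x3D, slot 8 ⇒ 0x3E007 (P1/RW1/US1/PS0)
  lvl3: tbl 0x3E, slot 30 ⇒ 0x42007 (P1/RW1/US1/PS0)
  → PA=0x42796  (4 entries read)

Entries read for #1: 4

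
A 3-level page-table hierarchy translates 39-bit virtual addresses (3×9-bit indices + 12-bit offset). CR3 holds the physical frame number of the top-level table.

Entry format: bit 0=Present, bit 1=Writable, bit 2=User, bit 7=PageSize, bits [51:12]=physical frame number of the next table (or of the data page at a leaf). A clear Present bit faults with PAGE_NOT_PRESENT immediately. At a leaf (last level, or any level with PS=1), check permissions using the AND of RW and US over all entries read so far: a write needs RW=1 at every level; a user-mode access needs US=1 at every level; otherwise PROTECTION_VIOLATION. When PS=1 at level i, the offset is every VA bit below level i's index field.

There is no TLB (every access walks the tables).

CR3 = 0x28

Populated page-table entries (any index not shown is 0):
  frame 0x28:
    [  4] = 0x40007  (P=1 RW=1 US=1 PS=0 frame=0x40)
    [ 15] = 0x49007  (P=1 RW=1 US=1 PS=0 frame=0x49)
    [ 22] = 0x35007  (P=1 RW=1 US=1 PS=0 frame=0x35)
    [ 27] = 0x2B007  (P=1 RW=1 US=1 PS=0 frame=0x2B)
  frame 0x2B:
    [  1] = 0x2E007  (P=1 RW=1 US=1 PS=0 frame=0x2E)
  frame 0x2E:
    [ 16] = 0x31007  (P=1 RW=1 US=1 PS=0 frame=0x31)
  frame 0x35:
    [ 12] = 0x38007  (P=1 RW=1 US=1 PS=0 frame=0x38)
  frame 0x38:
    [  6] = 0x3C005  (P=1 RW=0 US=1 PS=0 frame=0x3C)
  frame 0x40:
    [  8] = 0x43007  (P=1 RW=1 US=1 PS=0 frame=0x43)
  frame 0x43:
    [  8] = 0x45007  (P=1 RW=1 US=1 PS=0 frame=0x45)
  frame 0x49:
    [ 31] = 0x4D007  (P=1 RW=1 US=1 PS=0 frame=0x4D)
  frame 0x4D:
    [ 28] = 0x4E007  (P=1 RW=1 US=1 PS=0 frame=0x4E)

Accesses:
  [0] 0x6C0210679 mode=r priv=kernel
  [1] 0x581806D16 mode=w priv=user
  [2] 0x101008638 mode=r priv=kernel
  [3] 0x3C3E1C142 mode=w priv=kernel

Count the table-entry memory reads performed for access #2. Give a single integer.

Per-access translation:
#0 VA=0x6C0210679 (r,kernel):
  lvl0: tbl 0x28, slot 27 ⇒ 0x2B007 (P1/RW1/US1/PS0)
  lvl1: tbl 0x2B, slot 1 ⇒ 0x2E007 (P1/RW1/US1/PS0)
  lvl2: tbl 0x2E, slot 16 ⇒ 0x31007 (P1/RW1/US1/PS0)
  ⇒ phys 0x31679  [3 reads]
#1 VA=0x581806D16 (w,user):
  lvl0: tbl 0x28, slot 22 ⇒ 0x35007 (P1/RW1/US1/PS0)
  lvl1: tbl 0x35, slot 12 ⇒ 0x38007 (P1/RW1/US1/PS0)
  lvl2: tbl 0x38, slot 6 ⇒ 0x3C005 (P1/RW0/US1/PS0)
  ✗ PROTECTION_VIOLATION  [3 reads]
#2 VA=0x101008638 (r,kernel):
  lvl0: tbl 0x28, slot 4 ⇒ 0x40007 (P1/RW1/US1/PS0)
  lvl1: tbl 0x40, slot 8 ⇒ 0x43007 (P1/RW1/US1/PS0)
  lvl2: tbl 0x43, slot 8 ⇒ 0x45007 (P1/RW1/US1/PS0)
  ⇒ phys 0x45638  [3 reads]
#3 VA=0x3C3E1C142 (w,kernel):
  lvl0: tbl 0x28, slot 15 ⇒ 0x49007 (P1/RW1/US1/PS0)
  lvl1: tbl 0x49, slot 31 ⇒ 0x4D007 (P1/RW1/US1/PS0)
  lvl2: tbl 0x4D, slot 28 ⇒ 0x4E007 (P1/RW1/US1/PS0)
  ⇒ phys 0x4E142  [3 reads]

Entries read for #2: 3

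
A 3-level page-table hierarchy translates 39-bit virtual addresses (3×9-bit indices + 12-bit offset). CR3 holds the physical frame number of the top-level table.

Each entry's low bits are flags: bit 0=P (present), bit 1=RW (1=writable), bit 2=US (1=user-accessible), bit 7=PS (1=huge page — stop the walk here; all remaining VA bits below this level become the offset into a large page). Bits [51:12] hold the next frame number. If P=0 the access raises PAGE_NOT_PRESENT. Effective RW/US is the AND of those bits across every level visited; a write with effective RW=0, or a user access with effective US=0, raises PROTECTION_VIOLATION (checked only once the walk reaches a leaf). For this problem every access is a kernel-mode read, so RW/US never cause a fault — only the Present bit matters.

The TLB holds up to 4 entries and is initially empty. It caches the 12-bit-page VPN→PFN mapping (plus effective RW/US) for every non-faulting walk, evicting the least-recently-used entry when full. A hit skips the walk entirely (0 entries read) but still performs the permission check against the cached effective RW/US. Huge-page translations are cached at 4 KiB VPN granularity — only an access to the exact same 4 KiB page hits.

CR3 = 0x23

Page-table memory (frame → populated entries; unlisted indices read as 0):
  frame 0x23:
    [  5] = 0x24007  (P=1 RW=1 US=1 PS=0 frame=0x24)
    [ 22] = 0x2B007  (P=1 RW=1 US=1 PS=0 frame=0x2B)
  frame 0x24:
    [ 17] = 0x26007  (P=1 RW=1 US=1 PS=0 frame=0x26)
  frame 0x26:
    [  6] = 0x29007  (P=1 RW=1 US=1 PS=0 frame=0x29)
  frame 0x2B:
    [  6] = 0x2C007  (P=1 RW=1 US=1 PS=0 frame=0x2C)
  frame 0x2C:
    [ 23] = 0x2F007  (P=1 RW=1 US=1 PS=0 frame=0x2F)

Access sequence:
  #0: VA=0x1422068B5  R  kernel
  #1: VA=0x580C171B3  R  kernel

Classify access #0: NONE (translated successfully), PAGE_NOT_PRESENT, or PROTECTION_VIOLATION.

Per-access translation:
#0 VA=0x1422068B5 (r,kernel):
  lvl0: tbl 0x23, slot 5 ⇒ 0x24007 (P1/RW1/US1/PS0)
  lvl1: tbl 0x24, slot 17 ⇒ 0x26007 (P1/RW1/US1/PS0)
  lvl2: tbl 0x26, slot 6 ⇒ 0x29007 (P1/RW1/US1/PS0)
  → PA=0x298B5  (3 entries read)
#1 VA=0x580C171B3 (r,kernel):
  lvl0: tbl 0x23, slot 22 ⇒ 0x2B007 (P1/RW1/US1/PS0)
  lvl1: tbl 0x2B, slot 6 ⇒ 0x2C007 (P1/RW1/US1/PS0)
  lvl2: tbl 0x2C, slot 23 ⇒ 0x2F007 (P1/RW1/US1/PS0)
  → PA=0x2F1B3  (3 entries read)

Access #0 fault: NONE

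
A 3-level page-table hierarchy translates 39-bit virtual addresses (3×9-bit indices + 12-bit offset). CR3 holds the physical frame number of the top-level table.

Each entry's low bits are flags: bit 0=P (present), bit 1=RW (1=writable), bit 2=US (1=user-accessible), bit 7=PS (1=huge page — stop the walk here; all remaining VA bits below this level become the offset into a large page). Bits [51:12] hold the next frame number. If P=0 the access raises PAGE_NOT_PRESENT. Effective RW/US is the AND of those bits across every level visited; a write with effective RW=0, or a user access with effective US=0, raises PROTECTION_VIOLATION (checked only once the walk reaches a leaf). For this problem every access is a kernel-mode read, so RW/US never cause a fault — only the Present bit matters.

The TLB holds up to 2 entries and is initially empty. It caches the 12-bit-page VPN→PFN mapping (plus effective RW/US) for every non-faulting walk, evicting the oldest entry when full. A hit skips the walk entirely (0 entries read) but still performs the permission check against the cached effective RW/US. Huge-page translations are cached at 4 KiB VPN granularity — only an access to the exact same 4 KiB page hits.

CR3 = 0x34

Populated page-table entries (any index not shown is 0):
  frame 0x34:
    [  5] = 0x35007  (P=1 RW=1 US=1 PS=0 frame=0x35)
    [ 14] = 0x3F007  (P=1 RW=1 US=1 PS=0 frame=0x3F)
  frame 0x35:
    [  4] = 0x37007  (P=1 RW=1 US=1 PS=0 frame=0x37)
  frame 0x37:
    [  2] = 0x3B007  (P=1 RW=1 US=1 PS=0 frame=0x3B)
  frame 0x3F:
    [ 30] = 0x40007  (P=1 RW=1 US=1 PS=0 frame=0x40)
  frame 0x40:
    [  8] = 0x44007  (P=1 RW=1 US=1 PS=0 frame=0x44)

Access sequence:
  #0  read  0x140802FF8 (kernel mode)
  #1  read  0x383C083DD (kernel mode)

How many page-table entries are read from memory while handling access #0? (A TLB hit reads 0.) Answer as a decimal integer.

Trace:
#0 VA=0x140802FF8 (r,kernel):
  L0 @0x34[5] → 0x35007  P=1,RW=1,US=1,PS=0
  L1 @0x35[4] → 0x37007  P=1,RW=1,US=1,PS=0
  L2 @0x37[2] → 0x3B007  P=1,RW=1,US=1,PS=0
  ✓ 0x3BFF8  — 3 lookups
#1 VA=0x383C083DD (r,kernel):
  L0 @0x34[14] → 0x3F007  P=1,RW=1,US=1,PS=0
  L1 @0x3F[30] → 0x40007  P=1,RW=1,US=1,PS=0
  L2 @0x40[8] → 0x44007  P=1,RW=1,US=1,PS=0
  ✓ 0x443DD  — 3 lookups

Entries read for #0: 3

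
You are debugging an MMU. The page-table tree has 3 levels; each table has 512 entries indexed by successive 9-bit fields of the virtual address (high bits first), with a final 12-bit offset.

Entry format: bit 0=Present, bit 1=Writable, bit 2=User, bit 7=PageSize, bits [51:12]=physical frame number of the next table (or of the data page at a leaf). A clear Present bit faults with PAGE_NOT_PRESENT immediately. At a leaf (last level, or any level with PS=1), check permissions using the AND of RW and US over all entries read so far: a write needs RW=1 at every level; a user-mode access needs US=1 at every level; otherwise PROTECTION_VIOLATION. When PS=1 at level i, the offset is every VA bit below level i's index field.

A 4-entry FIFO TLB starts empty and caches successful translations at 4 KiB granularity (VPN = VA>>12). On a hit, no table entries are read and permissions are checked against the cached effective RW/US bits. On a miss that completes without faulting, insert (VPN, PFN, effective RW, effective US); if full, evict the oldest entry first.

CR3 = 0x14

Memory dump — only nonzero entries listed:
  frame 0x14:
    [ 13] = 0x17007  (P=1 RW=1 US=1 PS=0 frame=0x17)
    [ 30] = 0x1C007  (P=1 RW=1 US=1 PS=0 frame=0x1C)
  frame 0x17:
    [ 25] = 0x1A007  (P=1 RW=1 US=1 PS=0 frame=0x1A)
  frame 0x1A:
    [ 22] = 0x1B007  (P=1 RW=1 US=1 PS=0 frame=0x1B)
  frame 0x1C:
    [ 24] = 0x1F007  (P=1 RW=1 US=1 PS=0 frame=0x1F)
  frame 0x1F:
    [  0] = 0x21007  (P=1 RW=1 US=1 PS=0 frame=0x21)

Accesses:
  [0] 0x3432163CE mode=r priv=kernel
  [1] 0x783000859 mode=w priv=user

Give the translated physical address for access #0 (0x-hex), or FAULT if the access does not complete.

Walk each access:
#0 VA=0x3432163CE (r,kernel):
  L0: frame=0x14 idx=13 entry=0x17007 [P=1 RW=1 US=1 PS=0]
  L1: frame=0x17 idx=25 entry=0x1A007 [P=1 RW=1 US=1 PS=0]
  L2: frame=0x1A idx=22 entry=0x1B007 [P=1 RW=1 US=1 PS=0]
  → PA=0x1B3CE  (3 entries read)
#1 VA=0x783000859 (w,user):
  L0: frame=0x14 idx=30 entry=0x1C007 [P=1 RW=1 US=1 PS=0]
  L1: frame=0x1C idx=24 entry=0x1F007 [P=1 RW=1 US=1 PS=0]
  L2: frame=0x1F idx=0 entry=0x21007 [P=1 RW=1 US=1 PS=0]
  → PA=0x21859  (3 entries read)

Access #0 PA: 0x1B3CE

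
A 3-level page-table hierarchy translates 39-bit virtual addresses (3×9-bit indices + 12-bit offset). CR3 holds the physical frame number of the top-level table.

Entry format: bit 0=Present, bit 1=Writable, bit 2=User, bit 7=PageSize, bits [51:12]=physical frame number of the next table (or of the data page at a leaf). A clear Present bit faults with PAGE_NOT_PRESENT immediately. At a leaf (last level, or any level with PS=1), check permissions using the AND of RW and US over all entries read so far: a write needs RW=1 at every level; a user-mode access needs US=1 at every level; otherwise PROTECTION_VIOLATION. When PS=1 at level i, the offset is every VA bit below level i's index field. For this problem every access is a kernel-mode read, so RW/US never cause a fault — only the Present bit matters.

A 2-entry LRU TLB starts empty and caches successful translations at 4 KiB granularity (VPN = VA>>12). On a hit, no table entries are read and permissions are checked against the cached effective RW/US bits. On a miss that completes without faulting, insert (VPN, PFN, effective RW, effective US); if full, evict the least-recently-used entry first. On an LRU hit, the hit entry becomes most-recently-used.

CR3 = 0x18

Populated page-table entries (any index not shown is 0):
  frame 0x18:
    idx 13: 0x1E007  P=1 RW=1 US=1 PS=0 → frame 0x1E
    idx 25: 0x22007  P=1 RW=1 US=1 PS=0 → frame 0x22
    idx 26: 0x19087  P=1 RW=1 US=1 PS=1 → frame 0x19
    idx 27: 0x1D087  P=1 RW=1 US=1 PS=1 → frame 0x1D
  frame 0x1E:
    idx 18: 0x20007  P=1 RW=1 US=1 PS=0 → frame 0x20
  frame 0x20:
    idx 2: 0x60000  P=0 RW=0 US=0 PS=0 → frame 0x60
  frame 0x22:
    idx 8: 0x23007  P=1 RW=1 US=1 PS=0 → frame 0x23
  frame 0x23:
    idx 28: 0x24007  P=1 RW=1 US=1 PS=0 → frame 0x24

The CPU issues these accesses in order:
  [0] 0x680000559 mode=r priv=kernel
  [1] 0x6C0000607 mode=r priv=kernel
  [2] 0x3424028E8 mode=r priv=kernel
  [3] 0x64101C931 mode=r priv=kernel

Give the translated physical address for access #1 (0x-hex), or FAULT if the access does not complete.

Walk each access:
#0 VA=0x680000559 (r,kernel):
  [0] read 0x18 idx=26: raw=0x19087 flags P=1 W=1 U=1 S=1
  ⇒ phys 0x19559 (huge @L0)  [1 reads]
#1 VA=0x6C0000607 (r,kernel):
  [0] read 0x18 idx=27: raw=0x1D087 flags P=1 W=1 U=1 S=1
  ⇒ phys 0x1D607 (huge @L0)  [1 reads]
#2 VA=0x3424028E8 (r,kernel):
  [0] read 0x18 idx=13: raw=0x1E007 flags P=1 W=1 U=1 S=0
  [1] read 0x1E idx=18: raw=0x20007 flags P=1 W=1 U=1 S=0
  [2] read 0x20 idx=2: raw=0x60000 flags P=0 W=0 U=0 S=0
  → PAGE_NOT_PRESENT  (3 entries read)
#3 VA=0x64101C931 (r,kernel):
  [0] read 0x18 idx=25: raw=0x22007 flags P=1 W=1 U=1 S=0
  [1] read 0x22 idx=8: raw=0x23007 flags P=1 W=1 U=1 S=0
  [2] read 0x23 idx=28: raw=0x24007 flags P=1 W=1 U=1 S=0
  ⇒ phys 0x24931  [3 reads]

Access #1 PA: 0x1D607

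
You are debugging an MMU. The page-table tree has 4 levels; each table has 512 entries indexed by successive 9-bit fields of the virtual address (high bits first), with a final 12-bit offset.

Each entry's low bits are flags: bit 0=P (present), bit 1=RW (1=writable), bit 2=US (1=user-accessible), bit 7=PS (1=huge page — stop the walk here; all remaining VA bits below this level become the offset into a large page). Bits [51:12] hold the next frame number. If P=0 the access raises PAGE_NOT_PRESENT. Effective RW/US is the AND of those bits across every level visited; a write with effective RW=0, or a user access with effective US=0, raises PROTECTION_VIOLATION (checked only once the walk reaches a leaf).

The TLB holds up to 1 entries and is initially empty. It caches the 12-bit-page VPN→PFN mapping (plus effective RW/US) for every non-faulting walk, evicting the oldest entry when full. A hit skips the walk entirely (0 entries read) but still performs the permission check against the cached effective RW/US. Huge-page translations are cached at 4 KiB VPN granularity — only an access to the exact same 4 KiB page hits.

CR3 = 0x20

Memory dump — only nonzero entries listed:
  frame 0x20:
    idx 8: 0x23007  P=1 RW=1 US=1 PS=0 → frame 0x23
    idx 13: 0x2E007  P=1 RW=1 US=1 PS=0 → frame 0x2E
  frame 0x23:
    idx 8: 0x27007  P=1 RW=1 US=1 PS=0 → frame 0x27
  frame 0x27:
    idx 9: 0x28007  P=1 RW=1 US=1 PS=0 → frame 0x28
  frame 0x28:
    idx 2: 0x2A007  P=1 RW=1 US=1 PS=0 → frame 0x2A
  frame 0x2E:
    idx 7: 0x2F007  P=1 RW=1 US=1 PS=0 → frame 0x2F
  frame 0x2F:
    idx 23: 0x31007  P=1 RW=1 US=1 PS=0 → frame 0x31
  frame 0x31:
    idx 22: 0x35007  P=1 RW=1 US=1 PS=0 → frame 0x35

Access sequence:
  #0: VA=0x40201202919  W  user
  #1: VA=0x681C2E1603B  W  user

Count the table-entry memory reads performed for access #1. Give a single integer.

Trace:
#0 VA=0x40201202919 (w,user):
  lvl0: tbl 0x20, slot 8 ⇒ 0x23007 (P1/RW1/US1/PS0)
  lvl1: tbl 0x23, slot 8 ⇒ 0x27007 (P1/RW1/US1/PS0)
  lvl2: tbl 0x27, slot 9 ⇒ 0x28007 (P1/RW1/US1/PS0)
  lvl3: tbl 0x28, slot 2 ⇒ 0x2A007 (P1/RW1/US1/PS0)
  ✓ 0x2A919  — 4 lookups
#1 VA=0x681C2E1603B (w,user):
  lvl0: tbl 0x20, slot 13 ⇒ 0x2E007 (P1/RW1/US1/PS0)
  lvl1: tbl 0x2E, slot 7 ⇒ 0x2F007 (P1/RW1/US1/PS0)
  lvl2: tbl 0x2F, slot 23 ⇒ 0x31007 (P1/RW1/US1/PS0)
  lvl3: tbl 0x31, slot 22 ⇒ 0x35007 (P1/RW1/US1/PS0)
  ✓ 0x3503B  — 4 lookups

Entries read for #1: 4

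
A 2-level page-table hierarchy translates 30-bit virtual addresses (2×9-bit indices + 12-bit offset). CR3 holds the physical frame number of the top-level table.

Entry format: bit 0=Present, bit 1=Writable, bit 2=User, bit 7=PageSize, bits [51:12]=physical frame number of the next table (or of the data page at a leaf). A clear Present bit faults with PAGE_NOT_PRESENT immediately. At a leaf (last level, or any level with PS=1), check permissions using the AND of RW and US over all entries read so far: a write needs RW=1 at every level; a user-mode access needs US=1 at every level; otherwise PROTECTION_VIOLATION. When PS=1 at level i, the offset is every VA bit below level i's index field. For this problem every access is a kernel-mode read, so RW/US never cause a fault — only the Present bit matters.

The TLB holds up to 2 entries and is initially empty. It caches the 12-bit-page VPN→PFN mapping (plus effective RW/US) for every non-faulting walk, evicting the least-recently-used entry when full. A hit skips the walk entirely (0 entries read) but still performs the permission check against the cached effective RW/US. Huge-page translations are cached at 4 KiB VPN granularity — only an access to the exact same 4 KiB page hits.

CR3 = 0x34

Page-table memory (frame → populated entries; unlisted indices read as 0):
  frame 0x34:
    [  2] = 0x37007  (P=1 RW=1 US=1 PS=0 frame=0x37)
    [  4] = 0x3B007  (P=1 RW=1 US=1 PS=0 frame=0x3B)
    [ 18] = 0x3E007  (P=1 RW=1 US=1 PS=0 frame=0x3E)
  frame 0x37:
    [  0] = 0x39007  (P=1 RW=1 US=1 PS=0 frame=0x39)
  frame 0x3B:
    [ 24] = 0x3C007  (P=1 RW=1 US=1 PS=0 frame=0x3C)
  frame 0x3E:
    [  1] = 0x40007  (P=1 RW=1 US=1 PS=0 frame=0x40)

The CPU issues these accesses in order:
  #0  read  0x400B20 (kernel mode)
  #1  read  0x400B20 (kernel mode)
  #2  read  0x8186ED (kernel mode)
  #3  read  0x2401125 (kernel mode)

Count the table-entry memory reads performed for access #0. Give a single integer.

Walk each access:
#0 VA=0x400B20 (r,kernel):
  [0] read 0x34 idx=2: raw=0x37007 flags P=1 W=1 U=1 S=0
  [1] read 0x37 idx=0: raw=0x39007 flags P=1 W=1 U=1 S=0
  ⇒ phys 0x39B20  [2 reads]
#1 VA=0x400B20 (r,kernel):
  TLB hit vpn=0x400 → PA=0x39B20
#2 VA=0x8186ED (r,kernel):
  [0] read 0x34 idx=4: raw=0x3B007 flags P=1 W=1 U=1 S=0
  [1] read 0x3B idx=24: raw=0x3C007 flags P=1 W=1 U=1 S=0
  ⇒ phys 0x3C6ED  [2 reads]
#3 VA=0x2401125 (r,kernel):
  [0] read 0x34 idx=18: raw=0x3E007 flags P=1 W=1 U=1 S=0
  [1] read 0x3E idx=1: raw=0x40007 flags P=1 W=1 U=1 S=0
  ⇒ phys 0x40125  [2 reads]

Entries read for #0: 2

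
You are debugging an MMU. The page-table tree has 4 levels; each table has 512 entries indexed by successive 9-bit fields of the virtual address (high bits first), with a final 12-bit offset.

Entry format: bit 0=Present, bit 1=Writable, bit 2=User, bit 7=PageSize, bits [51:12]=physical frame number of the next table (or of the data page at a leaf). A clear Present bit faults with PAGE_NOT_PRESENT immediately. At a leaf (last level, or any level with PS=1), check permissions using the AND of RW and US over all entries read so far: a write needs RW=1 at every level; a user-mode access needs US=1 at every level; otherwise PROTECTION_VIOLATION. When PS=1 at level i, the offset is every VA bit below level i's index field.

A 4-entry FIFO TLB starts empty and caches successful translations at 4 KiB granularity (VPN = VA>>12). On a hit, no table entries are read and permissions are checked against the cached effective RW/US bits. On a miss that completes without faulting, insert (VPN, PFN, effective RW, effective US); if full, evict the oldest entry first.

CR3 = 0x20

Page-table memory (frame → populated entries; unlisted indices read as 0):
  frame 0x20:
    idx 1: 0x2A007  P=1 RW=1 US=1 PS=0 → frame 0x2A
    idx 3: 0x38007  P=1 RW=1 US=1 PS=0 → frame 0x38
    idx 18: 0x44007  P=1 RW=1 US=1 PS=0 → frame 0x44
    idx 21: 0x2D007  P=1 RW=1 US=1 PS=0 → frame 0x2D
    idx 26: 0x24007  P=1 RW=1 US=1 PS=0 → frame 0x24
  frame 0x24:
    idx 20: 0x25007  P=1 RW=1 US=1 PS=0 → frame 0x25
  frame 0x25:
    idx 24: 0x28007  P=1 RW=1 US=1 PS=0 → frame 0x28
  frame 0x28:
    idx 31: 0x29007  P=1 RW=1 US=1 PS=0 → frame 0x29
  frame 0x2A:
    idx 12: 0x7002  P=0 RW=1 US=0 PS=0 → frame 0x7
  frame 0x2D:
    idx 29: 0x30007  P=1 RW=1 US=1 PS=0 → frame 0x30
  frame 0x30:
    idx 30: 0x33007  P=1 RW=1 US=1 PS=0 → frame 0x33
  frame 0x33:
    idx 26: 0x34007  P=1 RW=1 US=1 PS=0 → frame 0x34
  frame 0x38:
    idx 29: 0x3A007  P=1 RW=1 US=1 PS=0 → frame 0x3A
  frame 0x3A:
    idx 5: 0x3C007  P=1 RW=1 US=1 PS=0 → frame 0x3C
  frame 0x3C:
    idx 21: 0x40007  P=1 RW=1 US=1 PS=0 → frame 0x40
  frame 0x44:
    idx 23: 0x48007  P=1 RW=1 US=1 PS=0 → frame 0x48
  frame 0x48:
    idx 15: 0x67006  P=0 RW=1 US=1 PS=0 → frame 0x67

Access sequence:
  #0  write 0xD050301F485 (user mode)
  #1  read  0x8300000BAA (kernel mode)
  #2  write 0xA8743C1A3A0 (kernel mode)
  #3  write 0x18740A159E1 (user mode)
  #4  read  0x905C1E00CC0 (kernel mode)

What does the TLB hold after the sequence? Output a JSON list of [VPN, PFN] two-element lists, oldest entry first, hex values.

Trace:
#0 VA=0xD050301F485 (w,user):
  [0] read 0x20 idx=26: raw=0x24007 flags P=1 W=1 U=1 S=0
  [1] read 0x24 idx=20: raw=0x25007 flags P=1 W=1 U=1 S=0
  [2] read 0x25 idx=24: raw=0x28007 flags P=1 W=1 U=1 S=0
  [3] read 0x28 idx=31: raw=0x29007 flags P=1 W=1 U=1 S=0
  ⇒ phys 0x29485  [4 reads]
#1 VA=0x8300000BAA (r,kernel):
  [0] read 0x20 idx=1: raw=0x2A007 flags P=1 W=1 U=1 S=0
  [1] read 0x2A idx=12: raw=0x7002 flags P=0 W=1 U=0 S=0
  → PAGE_NOT_PRESENT  (2 entries read)
#2 VA=0xA8743C1A3A0 (w,kernel):
  [0] read 0x20 idx=21: raw=0x2D007 flags P=1 W=1 U=1 S=0
  [1] read 0x2D idx=29: raw=0x30007 flags P=1 W=1 U=1 S=0
  [2] read 0x30 idx=30: raw=0x33007 flags P=1 W=1 U=1 S=0
  [3] read 0x33 idx=26: raw=0x34007 flags P=1 W=1 U=1 S=0
  ⇒ phys 0x343A0  [4 reads]
#3 VA=0x18740A159E1 (w,user):
  [0] read 0x20 idx=3: raw=0x38007 flags P=1 W=1 U=1 S=0
  [1] read 0x38 idx=29: raw=0x3A007 flags P=1 W=1 U=1 S=0
  [2] read 0x3A idx=5: raw=0x3C007 flags P=1 W=1 U=1 S=0
  [3] read 0x3C idx=21: raw=0x40007 flags P=1 W=1 U=1 S=0
  ⇒ phys 0x409E1  [4 reads]
#4 VA=0x905C1E00CC0 (r,kernel):
  [0] read 0x20 idx=18: raw=0x44007 flags P=1 W=1 U=1 S=0
  [1] read 0x44 idx=23: raw=0x48007 flags P=1 W=1 U=1 S=0
  [2] read 0x48 idx=15: raw=0x67006 flags P=0 W=1 U=1 S=0
  → PAGE_NOT_PRESENT  (3 entries read)

TLB: [["0xD050301F", "0x29"], ["0xA8743C1A", "0x34"], ["0x18740A15", "0x40"]]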